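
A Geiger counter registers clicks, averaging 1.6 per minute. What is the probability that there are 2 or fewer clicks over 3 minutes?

0.1425

Over the interval, μ = 1.6 × 3 = 4.8 (3 minutes).
P(N ≤ 2) = Σ_{j=0}^{2} e^(−μ) μ^j/j! ≈ 0.1425.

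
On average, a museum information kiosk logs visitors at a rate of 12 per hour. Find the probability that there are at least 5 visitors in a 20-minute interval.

0.3712

Over the interval, μ = 12 × 1/3 = 4 (a 20-minute interval = 1/3 hours).
P(N ≥ 5) = 1 − P(N ≤ 4) = 1 − Σ_{j=0}^{4} e^(−μ) μ^j/j! ≈ 0.3712.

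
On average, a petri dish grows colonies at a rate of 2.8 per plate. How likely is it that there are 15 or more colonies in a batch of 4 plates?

0.1609

Over the interval, μ = 2.8 × 4 = 11.2 (a batch of 4 plates = 4 plates).
P(N ≥ 15) = 1 − P(N ≤ 14) = 1 − Σ_{j=0}^{14} e^(−μ) μ^j/j! ≈ 0.1609.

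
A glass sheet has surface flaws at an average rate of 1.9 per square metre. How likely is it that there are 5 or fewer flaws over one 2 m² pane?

0.8156

Over the interval, μ = 1.9 × 2 = 3.8 (a 2 m² pane = 2 square metres).
P(N ≤ 5) = Σ_{j=0}^{5} e^(−μ) μ^j/j! ≈ 0.8156.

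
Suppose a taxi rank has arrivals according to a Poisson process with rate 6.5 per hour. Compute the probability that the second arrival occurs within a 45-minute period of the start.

0.9551

Over the interval, μ = 6.5 × 0.75 = 4.875 (a 45-minute period = 0.75 hours).
The second arrival falls in the interval iff at least 2 events occur there: P(S_2 ≤ t) = P(N ≥ 2) = 1 − P(N ≤ 1) ≈ 0.9551.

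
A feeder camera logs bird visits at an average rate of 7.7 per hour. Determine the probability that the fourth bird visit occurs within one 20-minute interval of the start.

0.2568

Over the interval, μ = 7.7 × 1/3 ≈ 2.56667 (a 20-minute interval = 1/3 hours).
The fourth arrival falls in the interval iff at least 4 events occur there: P(S_4 ≤ t) = P(N ≥ 4) = 1 − P(N ≤ 3) ≈ 0.2568.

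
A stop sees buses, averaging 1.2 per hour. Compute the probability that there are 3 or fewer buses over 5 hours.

0.1512

Over the interval, μ = 1.2 × 5 = 6 (5 hours).
P(N ≤ 3) = Σ_{j=0}^{3} e^(−μ) μ^j/j! ≈ 0.1512.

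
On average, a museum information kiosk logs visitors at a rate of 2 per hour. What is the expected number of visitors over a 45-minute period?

E[N] = λt = 2 × 0.75 = 1.5 (a 45-minute period = 0.75 hours).

1.5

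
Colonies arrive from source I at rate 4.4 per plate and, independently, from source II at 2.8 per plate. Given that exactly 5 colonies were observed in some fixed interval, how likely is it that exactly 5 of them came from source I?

Given the total, each event is independently from source I with probability p = λ_I/(λ_I+λ_II) = 4.4/7.2 ≈ 0.6111.
So K ~ Binomial(5, 4.4/7.2): P(K = 5) = C(5,5) · (4.4/7.2)^5 · (2.8/7.2)^0 ≈ 0.0852.

0.0852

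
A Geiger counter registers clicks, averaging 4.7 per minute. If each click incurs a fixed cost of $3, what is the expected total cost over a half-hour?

$423

E[N] = 4.7 × 30 = 141 (a half-hour = 30 minutes); E[cost] = 141 × $3 = $423.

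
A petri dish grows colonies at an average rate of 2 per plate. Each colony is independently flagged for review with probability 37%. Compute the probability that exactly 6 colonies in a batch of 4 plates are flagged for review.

0.0484

Thinning: the colonies that are flagged for review themselves form a Poisson process with rate 0.37 × 2 = 0.74 per plate.
Over the interval, μ = 0.74 × 4 = 2.96 (a batch of 4 plates = 4 plates).
P(N = 6) = e^(−2.96) · 2.96^6/6! ≈ 0.0484.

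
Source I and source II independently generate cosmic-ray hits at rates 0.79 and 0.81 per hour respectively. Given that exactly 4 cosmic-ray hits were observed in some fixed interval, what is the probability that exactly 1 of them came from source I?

Given the total, each event is independently from source I with probability p = λ_I/(λ_I+λ_II) = 0.79/1.6 ≈ 0.4938.
So K ~ Binomial(4, 0.79/1.6): P(K = 1) = C(4,1) · (0.79/1.6)^1 · (0.81/1.6)^3 ≈ 0.2562.

0.2562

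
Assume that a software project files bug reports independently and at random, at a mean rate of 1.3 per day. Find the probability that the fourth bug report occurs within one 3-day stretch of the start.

Over the interval, μ = 1.3 × 3 = 3.9 (a 3-day stretch = 3 days).
The fourth arrival falls in the interval iff at least 4 events occur there: P(S_4 ≤ t) = P(N ≥ 4) = 1 − P(N ≤ 3) ≈ 0.5468.

0.5468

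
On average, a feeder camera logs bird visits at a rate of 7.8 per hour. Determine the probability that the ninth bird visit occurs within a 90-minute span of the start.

0.8243

Over the interval, μ = 7.8 × 1.5 = 11.7 (a 90-minute span = 1.5 hours).
The ninth arrival falls in the interval iff at least 9 events occur there: P(S_9 ≤ t) = P(N ≥ 9) = 1 − P(N ≤ 8) ≈ 0.8243.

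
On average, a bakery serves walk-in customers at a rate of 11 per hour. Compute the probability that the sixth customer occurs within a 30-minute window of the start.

Over the interval, μ = 11 × 0.5 = 5.5 (a 30-minute window = 0.5 hours).
The sixth arrival falls in the interval iff at least 6 events occur there: P(S_6 ≤ t) = P(N ≥ 6) = 1 − P(N ≤ 5) ≈ 0.4711.

0.4711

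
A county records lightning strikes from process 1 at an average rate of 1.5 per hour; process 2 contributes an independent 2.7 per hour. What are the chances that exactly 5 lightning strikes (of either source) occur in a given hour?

Independent Poisson processes superpose: combined rate λ = 1.5 + 2.7 = 4.2 per hour.
So μ = 4.2.
P(N = 5) = e^(−4.2) · 4.2^5/5! ≈ 0.1633.

0.1633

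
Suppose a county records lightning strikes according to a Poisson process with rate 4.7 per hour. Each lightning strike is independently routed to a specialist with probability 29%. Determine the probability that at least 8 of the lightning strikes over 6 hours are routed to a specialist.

0.5716

Thinning: the lightning strikes that are routed to a specialist themselves form a Poisson process with rate 0.29 × 4.7 = 1.363 per hour.
Over the interval, μ = 1.363 × 6 = 8.178 (6 hours).
P(N ≥ 8) = 1 − P(N ≤ 7) ≈ 0.5716.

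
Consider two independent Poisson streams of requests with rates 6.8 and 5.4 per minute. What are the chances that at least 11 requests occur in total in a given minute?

0.6734

Independent Poisson processes superpose: combined rate λ = 6.8 + 5.4 = 12.2 per minute.
So μ = 12.2.
P(N ≥ 11) = 1 − P(N ≤ 10) ≈ 0.6734.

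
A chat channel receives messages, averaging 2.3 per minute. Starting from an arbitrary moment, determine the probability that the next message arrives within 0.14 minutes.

Inter-arrival times are exponential with rate λ = 2.3 per minute.
P(T ≤ 0.14) = 1 − e^(−λt) = 1 − e^(−2.3 × 0.14) = 1 − e^(−0.322) ≈ 0.2753.

0.2753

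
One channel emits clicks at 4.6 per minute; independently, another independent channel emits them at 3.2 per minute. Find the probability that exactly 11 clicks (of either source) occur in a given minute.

0.0667

Independent Poisson processes superpose: combined rate λ = 4.6 + 3.2 = 7.8 per minute.
So μ = 7.8.
P(N = 11) = e^(−7.8) · 7.8^11/11! ≈ 0.0667.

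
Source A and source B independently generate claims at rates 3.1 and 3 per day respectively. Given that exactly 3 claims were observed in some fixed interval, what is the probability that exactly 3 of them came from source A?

Given the total, each event is independently from source A with probability p = λ_A/(λ_A+λ_B) = 3.1/6.1 ≈ 0.5082.
So K ~ Binomial(3, 3.1/6.1): P(K = 3) = C(3,3) · (3.1/6.1)^3 · (3/6.1)^0 ≈ 0.1312.

0.1312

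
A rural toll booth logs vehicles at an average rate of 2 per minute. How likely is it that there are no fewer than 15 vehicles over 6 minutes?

0.2280

Over the interval, μ = 2 × 6 = 12 (6 minutes).
P(N ≥ 15) = 1 − P(N ≤ 14) = 1 − Σ_{j=0}^{14} e^(−μ) μ^j/j! ≈ 0.2280.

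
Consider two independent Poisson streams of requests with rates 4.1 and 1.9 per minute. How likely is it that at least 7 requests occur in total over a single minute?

0.3937

Independent Poisson processes superpose: combined rate λ = 4.1 + 1.9 = 6 per minute.
So μ = 6.
P(N ≥ 7) = 1 − P(N ≤ 6) ≈ 0.3937.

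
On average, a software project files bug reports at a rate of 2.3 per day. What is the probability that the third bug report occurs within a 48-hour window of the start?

Over the interval, μ = 2.3 × 2 = 4.6 (a 48-hour window = 2 days).
The third arrival falls in the interval iff at least 3 events occur there: P(S_3 ≤ t) = P(N ≥ 3) = 1 − P(N ≤ 2) ≈ 0.8374.

0.8374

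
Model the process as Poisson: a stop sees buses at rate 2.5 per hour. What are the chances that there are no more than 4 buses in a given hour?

0.8912

With mean μ = 2.5 per hour,
P(N ≤ 4) = Σ_{j=0}^{4} e^(−μ) μ^j/j! ≈ 0.8912.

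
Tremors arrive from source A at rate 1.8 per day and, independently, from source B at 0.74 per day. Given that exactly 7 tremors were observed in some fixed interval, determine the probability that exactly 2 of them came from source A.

0.0221

Given the total, each event is independently from source A with probability p = λ_A/(λ_A+λ_B) = 1.8/2.54 ≈ 0.7087.
So K ~ Binomial(7, 1.8/2.54): P(K = 2) = C(7,2) · (1.8/2.54)^2 · (0.74/2.54)^5 ≈ 0.0221.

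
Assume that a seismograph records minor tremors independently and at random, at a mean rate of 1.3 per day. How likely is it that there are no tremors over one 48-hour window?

Over the interval, μ = 1.3 × 2 = 2.6 (a 48-hour window = 2 days).
P(N = 0) = e^(−μ) μ^0/0! = e^(−2.6) · 2.6^0/1 ≈ 0.0743.

0.0743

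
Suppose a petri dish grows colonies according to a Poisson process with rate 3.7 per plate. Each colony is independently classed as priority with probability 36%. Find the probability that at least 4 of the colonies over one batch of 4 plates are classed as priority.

0.7780

Thinning: the colonies that are classed as priority themselves form a Poisson process with rate 0.36 × 3.7 = 1.332 per plate.
Over the interval, μ = 1.332 × 4 = 5.328 (a batch of 4 plates = 4 plates).
P(N ≥ 4) = 1 − P(N ≤ 3) ≈ 0.7780.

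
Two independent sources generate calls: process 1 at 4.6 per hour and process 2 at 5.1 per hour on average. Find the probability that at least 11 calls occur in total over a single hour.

0.3795

Independent Poisson processes superpose: combined rate λ = 4.6 + 5.1 = 9.7 per hour.
So μ = 9.7.
P(N ≥ 11) = 1 − P(N ≤ 10) ≈ 0.3795.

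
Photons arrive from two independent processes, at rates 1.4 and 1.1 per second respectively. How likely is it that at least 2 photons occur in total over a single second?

Independent Poisson processes superpose: combined rate λ = 1.4 + 1.1 = 2.5 per second.
So μ = 2.5.
P(N ≥ 2) = 1 − P(N ≤ 1) ≈ 0.7127.

0.7127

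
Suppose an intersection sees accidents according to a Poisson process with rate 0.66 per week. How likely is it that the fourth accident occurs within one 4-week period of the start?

Over the interval, μ = 0.66 × 4 = 2.64 (a 4-week period = 4 weeks).
The fourth arrival falls in the interval iff at least 4 events occur there: P(S_4 ≤ t) = P(N ≥ 4) = 1 − P(N ≤ 3) ≈ 0.2727.

0.2727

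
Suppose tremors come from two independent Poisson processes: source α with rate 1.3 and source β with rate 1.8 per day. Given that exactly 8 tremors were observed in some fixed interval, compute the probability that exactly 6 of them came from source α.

0.0513

Given the total, each event is independently from source α with probability p = λ_α/(λ_α+λ_β) = 1.3/3.1 ≈ 0.4194.
So K ~ Binomial(8, 1.3/3.1): P(K = 6) = C(8,6) · (1.3/3.1)^6 · (1.8/3.1)^2 ≈ 0.0513.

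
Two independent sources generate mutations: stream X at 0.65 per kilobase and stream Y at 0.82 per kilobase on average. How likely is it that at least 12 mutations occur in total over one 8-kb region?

Independent Poisson processes superpose: combined rate λ = 0.65 + 0.82 = 1.47 per kilobase.
Over the interval, μ = 1.47 × 8 = 11.76 (an 8-kb region = 8 kilobases).
P(N ≥ 12) = 1 − P(N ≤ 11) ≈ 0.5107.

0.5107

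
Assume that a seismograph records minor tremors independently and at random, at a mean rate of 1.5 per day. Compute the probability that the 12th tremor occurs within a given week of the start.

Over the interval, μ = 1.5 × 7 = 10.5 (a week = 7 days).
The 12th arrival falls in the interval iff at least 12 events occur there: P(S_12 ≤ t) = P(N ≥ 12) = 1 − P(N ≤ 11) ≈ 0.3613.

0.3613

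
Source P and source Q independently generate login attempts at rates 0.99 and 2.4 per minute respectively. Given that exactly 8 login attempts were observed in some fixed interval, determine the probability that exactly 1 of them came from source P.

Given the total, each event is independently from source P with probability p = λ_P/(λ_P+λ_Q) = 0.99/3.39 ≈ 0.2920.
So K ~ Binomial(8, 0.99/3.39): P(K = 1) = C(8,1) · (0.99/3.39)^1 · (2.4/3.39)^7 ≈ 0.2083.

0.2083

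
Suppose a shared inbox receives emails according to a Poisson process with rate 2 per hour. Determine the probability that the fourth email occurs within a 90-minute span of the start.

Over the interval, μ = 2 × 1.5 = 3 (a 90-minute span = 1.5 hours).
The fourth arrival falls in the interval iff at least 4 events occur there: P(S_4 ≤ t) = P(N ≥ 4) = 1 − P(N ≤ 3) ≈ 0.3528.

0.3528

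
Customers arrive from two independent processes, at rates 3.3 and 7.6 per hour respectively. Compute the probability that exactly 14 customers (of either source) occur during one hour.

Independent Poisson processes superpose: combined rate λ = 3.3 + 7.6 = 10.9 per hour.
So μ = 10.9.
P(N = 14) = e^(−10.9) · 10.9^14/14! ≈ 0.0708.

0.0708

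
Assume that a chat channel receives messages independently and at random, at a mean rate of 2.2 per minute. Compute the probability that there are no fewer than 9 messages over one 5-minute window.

0.7680

Over the interval, μ = 2.2 × 5 = 11 (a 5-minute window = 5 minutes).
P(N ≥ 9) = 1 − P(N ≤ 8) = 1 − Σ_{j=0}^{8} e^(−μ) μ^j/j! ≈ 0.7680.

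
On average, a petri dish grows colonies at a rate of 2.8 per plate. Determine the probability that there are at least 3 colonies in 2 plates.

0.9176

Over the interval, μ = 2.8 × 2 = 5.6 (2 plates).
P(N ≥ 3) = 1 − P(N ≤ 2) = 1 − Σ_{j=0}^{2} e^(−μ) μ^j/j! ≈ 0.9176.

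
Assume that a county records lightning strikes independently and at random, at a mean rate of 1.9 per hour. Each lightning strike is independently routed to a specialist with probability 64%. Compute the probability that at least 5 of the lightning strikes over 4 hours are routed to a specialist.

0.5353

Thinning: the lightning strikes that are routed to a specialist themselves form a Poisson process with rate 0.64 × 1.9 = 1.216 per hour.
Over the interval, μ = 1.216 × 4 = 4.864 (4 hours).
P(N ≥ 5) = 1 − P(N ≤ 4) ≈ 0.5353.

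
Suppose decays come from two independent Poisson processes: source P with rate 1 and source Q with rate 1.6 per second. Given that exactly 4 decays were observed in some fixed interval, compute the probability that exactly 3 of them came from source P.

0.1401

Given the total, each event is independently from source P with probability p = λ_P/(λ_P+λ_Q) = 1/2.6 ≈ 0.3846.
So K ~ Binomial(4, 1/2.6): P(K = 3) = C(4,3) · (1/2.6)^3 · (1.6/2.6)^1 ≈ 0.1401.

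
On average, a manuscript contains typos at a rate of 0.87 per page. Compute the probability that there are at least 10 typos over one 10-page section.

0.3731

Over the interval, μ = 0.87 × 10 = 8.7 (a 10-page section = 10 pages).
P(N ≥ 10) = 1 − P(N ≤ 9) = 1 − Σ_{j=0}^{9} e^(−μ) μ^j/j! ≈ 0.3731.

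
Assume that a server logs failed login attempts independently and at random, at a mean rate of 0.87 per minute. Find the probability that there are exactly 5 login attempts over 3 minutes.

Over the interval, μ = 0.87 × 3 = 2.61 (3 minutes).
P(N = 5) = e^(−μ) μ^5/5! = e^(−2.61) · 2.61^5/120 ≈ 0.0742.

0.0742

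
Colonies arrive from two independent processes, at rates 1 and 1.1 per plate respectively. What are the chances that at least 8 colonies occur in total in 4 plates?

Independent Poisson processes superpose: combined rate λ = 1 + 1.1 = 2.1 per plate.
Over the interval, μ = 2.1 × 4 = 8.4 (4 plates).
P(N ≥ 8) = 1 − P(N ≤ 7) ≈ 0.6013.

0.6013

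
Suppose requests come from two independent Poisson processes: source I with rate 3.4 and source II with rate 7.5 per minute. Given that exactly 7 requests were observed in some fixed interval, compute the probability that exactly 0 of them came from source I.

0.0730

Given the total, each event is independently from source I with probability p = λ_I/(λ_I+λ_II) = 3.4/10.9 ≈ 0.3119.
So K ~ Binomial(7, 3.4/10.9): P(K = 0) = C(7,0) · (3.4/10.9)^0 · (7.5/10.9)^7 ≈ 0.0730.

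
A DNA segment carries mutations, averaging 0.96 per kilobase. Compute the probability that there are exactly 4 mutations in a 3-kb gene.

Over the interval, μ = 0.96 × 3 = 2.88 (a 3-kb gene = 3 kilobases).
P(N = 4) = e^(−μ) μ^4/4! = e^(−2.88) · 2.88^4/24 ≈ 0.1609.

0.1609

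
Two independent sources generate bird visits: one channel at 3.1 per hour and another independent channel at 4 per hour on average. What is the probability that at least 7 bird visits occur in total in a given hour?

Independent Poisson processes superpose: combined rate λ = 3.1 + 4 = 7.1 per hour.
So μ = 7.1.
P(N ≥ 7) = 1 − P(N ≤ 6) ≈ 0.5651.

0.5651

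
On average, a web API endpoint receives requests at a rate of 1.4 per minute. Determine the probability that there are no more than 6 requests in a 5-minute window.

Over the interval, μ = 1.4 × 5 = 7 (a 5-minute window = 5 minutes).
P(N ≤ 6) = Σ_{j=0}^{6} e^(−μ) μ^j/j! ≈ 0.4497.

0.4497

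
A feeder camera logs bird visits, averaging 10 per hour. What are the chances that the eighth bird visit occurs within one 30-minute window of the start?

0.1334

Over the interval, μ = 10 × 0.5 = 5 (a 30-minute window = 0.5 hours).
The eighth arrival falls in the interval iff at least 8 events occur there: P(S_8 ≤ t) = P(N ≥ 8) = 1 − P(N ≤ 7) ≈ 0.1334.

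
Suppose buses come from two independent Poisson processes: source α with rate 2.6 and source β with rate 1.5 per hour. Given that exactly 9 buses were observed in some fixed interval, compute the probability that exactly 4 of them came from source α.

Given the total, each event is independently from source α with probability p = λ_α/(λ_α+λ_β) = 2.6/4.1 ≈ 0.6341.
So K ~ Binomial(9, 2.6/4.1): P(K = 4) = C(9,4) · (2.6/4.1)^4 · (1.5/4.1)^5 ≈ 0.1336.

0.1336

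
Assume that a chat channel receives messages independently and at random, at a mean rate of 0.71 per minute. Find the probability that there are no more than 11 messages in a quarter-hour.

Over the interval, μ = 0.71 × 15 = 10.65 (a quarter-hour = 15 minutes).
P(N ≤ 11) = Σ_{j=0}^{11} e^(−μ) μ^j/j! ≈ 0.6210.

0.6210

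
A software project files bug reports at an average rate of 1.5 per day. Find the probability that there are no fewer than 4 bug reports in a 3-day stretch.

Over the interval, μ = 1.5 × 3 = 4.5 (a 3-day stretch = 3 days).
P(N ≥ 4) = 1 − P(N ≤ 3) = 1 − Σ_{j=0}^{3} e^(−μ) μ^j/j! ≈ 0.6577.

0.6577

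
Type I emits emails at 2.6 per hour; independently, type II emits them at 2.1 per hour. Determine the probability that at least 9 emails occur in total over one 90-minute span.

Independent Poisson processes superpose: combined rate λ = 2.6 + 2.1 = 4.7 per hour.
Over the interval, μ = 4.7 × 1.5 = 7.05 (a 90-minute span = 1.5 hours).
P(N ≥ 9) = 1 − P(N ≤ 8) ≈ 0.2775.

0.2775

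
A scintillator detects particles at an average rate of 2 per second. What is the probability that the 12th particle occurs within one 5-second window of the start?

0.3032

Over the interval, μ = 2 × 5 = 10 (a 5-second window = 5 seconds).
The 12th arrival falls in the interval iff at least 12 events occur there: P(S_12 ≤ t) = P(N ≥ 12) = 1 − P(N ≤ 11) ≈ 0.3032.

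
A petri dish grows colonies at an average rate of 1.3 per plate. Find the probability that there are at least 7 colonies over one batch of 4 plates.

0.2676

Over the interval, μ = 1.3 × 4 = 5.2 (a batch of 4 plates = 4 plates).
P(N ≥ 7) = 1 − P(N ≤ 6) = 1 − Σ_{j=0}^{6} e^(−μ) μ^j/j! ≈ 0.2676.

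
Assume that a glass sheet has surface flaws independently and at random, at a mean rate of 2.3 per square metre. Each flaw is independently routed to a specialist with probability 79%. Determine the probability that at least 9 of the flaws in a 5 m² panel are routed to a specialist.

Thinning: the flaws that are routed to a specialist themselves form a Poisson process with rate 0.79 × 2.3 = 1.817 per square metre.
Over the interval, μ = 1.817 × 5 = 9.085 (a 5 m² panel = 5 square metres).
P(N ≥ 9) = 1 − P(N ≤ 8) ≈ 0.5555.

0.5555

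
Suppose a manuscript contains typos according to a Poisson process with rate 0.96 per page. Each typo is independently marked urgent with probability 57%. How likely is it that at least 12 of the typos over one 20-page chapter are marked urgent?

0.4140

Thinning: the typos that are marked urgent themselves form a Poisson process with rate 0.57 × 0.96 = 0.5472 per page.
Over the interval, μ = 0.5472 × 20 = 10.944 (a 20-page chapter = 20 pages).
P(N ≥ 12) = 1 − P(N ≤ 11) ≈ 0.4140.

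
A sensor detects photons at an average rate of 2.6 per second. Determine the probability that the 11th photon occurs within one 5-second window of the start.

0.7483

Over the interval, μ = 2.6 × 5 = 13 (a 5-second window = 5 seconds).
The 11th arrival falls in the interval iff at least 11 events occur there: P(S_11 ≤ t) = P(N ≥ 11) = 1 − P(N ≤ 10) ≈ 0.7483.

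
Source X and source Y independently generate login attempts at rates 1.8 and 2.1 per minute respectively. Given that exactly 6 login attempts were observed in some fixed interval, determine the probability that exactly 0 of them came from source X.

Given the total, each event is independently from source X with probability p = λ_X/(λ_X+λ_Y) = 1.8/3.9 ≈ 0.4615.
So K ~ Binomial(6, 1.8/3.9): P(K = 0) = C(6,0) · (1.8/3.9)^0 · (2.1/3.9)^6 ≈ 0.0244.

0.0244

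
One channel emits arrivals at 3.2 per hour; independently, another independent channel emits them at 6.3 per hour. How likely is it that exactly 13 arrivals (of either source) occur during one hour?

Independent Poisson processes superpose: combined rate λ = 3.2 + 6.3 = 9.5 per hour.
So μ = 9.5.
P(N = 13) = e^(−9.5) · 9.5^13/13! ≈ 0.0617.

0.0617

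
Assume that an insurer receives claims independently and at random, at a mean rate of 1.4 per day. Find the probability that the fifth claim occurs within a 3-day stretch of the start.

0.4102

Over the interval, μ = 1.4 × 3 = 4.2 (a 3-day stretch = 3 days).
The fifth arrival falls in the interval iff at least 5 events occur there: P(S_5 ≤ t) = P(N ≥ 5) = 1 − P(N ≤ 4) ≈ 0.4102.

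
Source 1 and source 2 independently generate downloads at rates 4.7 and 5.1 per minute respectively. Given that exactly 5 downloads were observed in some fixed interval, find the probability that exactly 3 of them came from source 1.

Given the total, each event is independently from source 1 with probability p = λ_1/(λ_1+λ_2) = 4.7/9.8 ≈ 0.4796.
So K ~ Binomial(5, 4.7/9.8): P(K = 3) = C(5,3) · (4.7/9.8)^3 · (5.1/9.8)^2 ≈ 0.2987.

0.2987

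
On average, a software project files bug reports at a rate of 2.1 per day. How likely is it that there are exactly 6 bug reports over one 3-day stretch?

Over the interval, μ = 2.1 × 3 = 6.3 (a 3-day stretch = 3 days).
P(N = 6) = e^(−μ) μ^6/6! = e^(−6.3) · 6.3^6/720 ≈ 0.1595.

0.1595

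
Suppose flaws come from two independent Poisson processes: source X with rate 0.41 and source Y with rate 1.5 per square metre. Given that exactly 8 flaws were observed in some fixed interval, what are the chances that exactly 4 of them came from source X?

Given the total, each event is independently from source X with probability p = λ_X/(λ_X+λ_Y) = 0.41/1.91 ≈ 0.2147.
So K ~ Binomial(8, 0.41/1.91): P(K = 4) = C(8,4) · (0.41/1.91)^4 · (1.5/1.91)^4 ≈ 0.0565.

0.0565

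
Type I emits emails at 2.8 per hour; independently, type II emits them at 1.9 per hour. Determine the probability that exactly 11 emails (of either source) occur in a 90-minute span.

Independent Poisson processes superpose: combined rate λ = 2.8 + 1.9 = 4.7 per hour.
Over the interval, μ = 4.7 × 1.5 = 7.05 (a 90-minute span = 1.5 hours).
P(N = 11) = e^(−7.05) · 7.05^11/11! ≈ 0.0465.

0.0465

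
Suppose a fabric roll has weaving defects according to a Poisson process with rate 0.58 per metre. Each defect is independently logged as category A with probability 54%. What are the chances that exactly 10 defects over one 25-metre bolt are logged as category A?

Thinning: the defects that are logged as category A themselves form a Poisson process with rate 0.54 × 0.58 = 0.3132 per metre.
Over the interval, μ = 0.3132 × 25 = 7.83 (a 25-metre bolt = 25 metres).
P(N = 10) = e^(−7.83) · 7.83^10/10! ≈ 0.0949.

0.0949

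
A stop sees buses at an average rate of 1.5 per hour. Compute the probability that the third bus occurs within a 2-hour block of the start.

0.5768

Over the interval, μ = 1.5 × 2 = 3 (a 2-hour block = 2 hours).
The third arrival falls in the interval iff at least 3 events occur there: P(S_3 ≤ t) = P(N ≥ 3) = 1 − P(N ≤ 2) ≈ 0.5768.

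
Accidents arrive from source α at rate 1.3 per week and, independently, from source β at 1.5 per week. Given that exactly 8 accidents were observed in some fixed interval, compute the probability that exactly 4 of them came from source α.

Given the total, each event is independently from source α with probability p = λ_α/(λ_α+λ_β) = 1.3/2.8 ≈ 0.4643.
So K ~ Binomial(8, 1.3/2.8): P(K = 4) = C(8,4) · (1.3/2.8)^4 · (1.5/2.8)^4 ≈ 0.2679.

0.2679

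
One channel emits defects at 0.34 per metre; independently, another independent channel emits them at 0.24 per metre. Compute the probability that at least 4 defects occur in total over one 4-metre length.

0.2047

Independent Poisson processes superpose: combined rate λ = 0.34 + 0.24 = 0.58 per metre.
Over the interval, μ = 0.58 × 4 = 2.32 (a 4-metre length = 4 metres).
P(N ≥ 4) = 1 − P(N ≤ 3) ≈ 0.2047.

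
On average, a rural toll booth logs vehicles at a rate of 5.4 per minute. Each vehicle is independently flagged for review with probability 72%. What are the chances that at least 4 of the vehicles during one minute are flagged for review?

Thinning: the vehicles that are flagged for review themselves form a Poisson process with rate 0.72 × 5.4 = 3.888 per minute.
So μ = 3.888.
P(N ≥ 4) = 1 − P(N ≤ 3) ≈ 0.5443.

0.5443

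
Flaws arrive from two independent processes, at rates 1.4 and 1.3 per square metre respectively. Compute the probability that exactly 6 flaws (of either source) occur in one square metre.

0.0362

Independent Poisson processes superpose: combined rate λ = 1.4 + 1.3 = 2.7 per square metre.
So μ = 2.7.
P(N = 6) = e^(−2.7) · 2.7^6/6! ≈ 0.0362.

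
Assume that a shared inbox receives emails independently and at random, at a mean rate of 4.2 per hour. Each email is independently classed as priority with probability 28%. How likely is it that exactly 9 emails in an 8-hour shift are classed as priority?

0.1306

Thinning: the emails that are classed as priority themselves form a Poisson process with rate 0.28 × 4.2 = 1.176 per hour.
Over the interval, μ = 1.176 × 8 = 9.408 (an 8-hour shift = 8 hours).
P(N = 9) = e^(−9.408) · 9.408^9/9! ≈ 0.1306.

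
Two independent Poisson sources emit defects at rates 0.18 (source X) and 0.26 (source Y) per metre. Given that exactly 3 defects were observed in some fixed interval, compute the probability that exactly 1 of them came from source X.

Given the total, each event is independently from source X with probability p = λ_X/(λ_X+λ_Y) = 0.18/0.44 ≈ 0.4091.
So K ~ Binomial(3, 0.18/0.44): P(K = 1) = C(3,1) · (0.18/0.44)^1 · (0.26/0.44)^2 ≈ 0.4285.

0.4285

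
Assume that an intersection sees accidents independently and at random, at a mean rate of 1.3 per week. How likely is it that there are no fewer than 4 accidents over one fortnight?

0.2640

Over the interval, μ = 1.3 × 2 = 2.6 (a fortnight = 2 weeks).
P(N ≥ 4) = 1 − P(N ≤ 3) = 1 − Σ_{j=0}^{3} e^(−μ) μ^j/j! ≈ 0.2640.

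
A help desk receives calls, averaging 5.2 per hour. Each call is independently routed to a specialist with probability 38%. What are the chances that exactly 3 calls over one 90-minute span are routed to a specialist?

Thinning: the calls that are routed to a specialist themselves form a Poisson process with rate 0.38 × 5.2 = 1.976 per hour.
Over the interval, μ = 1.976 × 1.5 = 2.964 (a 90-minute span = 1.5 hours).
P(N = 3) = e^(−2.964) · 2.964^3/3! ≈ 0.2240.

0.2240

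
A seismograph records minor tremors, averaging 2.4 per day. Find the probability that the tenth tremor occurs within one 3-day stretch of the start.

0.1904

Over the interval, μ = 2.4 × 3 = 7.2 (a 3-day stretch = 3 days).
The tenth arrival falls in the interval iff at least 10 events occur there: P(S_10 ≤ t) = P(N ≥ 10) = 1 − P(N ≤ 9) ≈ 0.1904.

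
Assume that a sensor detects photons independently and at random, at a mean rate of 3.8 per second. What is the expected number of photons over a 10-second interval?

E[N] = λt = 3.8 × 10 = 38 (a 10-second interval = 10 seconds).

38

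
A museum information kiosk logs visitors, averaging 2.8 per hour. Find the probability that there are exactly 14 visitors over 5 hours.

Over the interval, μ = 2.8 × 5 = 14 (5 hours).
P(N = 14) = e^(−μ) μ^14/14! = e^(−14) · 14^14/87178291200 ≈ 0.1060.

0.1060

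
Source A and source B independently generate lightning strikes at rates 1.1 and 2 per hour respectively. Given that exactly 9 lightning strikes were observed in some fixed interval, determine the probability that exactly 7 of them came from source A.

Given the total, each event is independently from source A with probability p = λ_A/(λ_A+λ_B) = 1.1/3.1 ≈ 0.3548.
So K ~ Binomial(9, 1.1/3.1): P(K = 7) = C(9,7) · (1.1/3.1)^7 · (2/3.1)^2 ≈ 0.0106.

0.0106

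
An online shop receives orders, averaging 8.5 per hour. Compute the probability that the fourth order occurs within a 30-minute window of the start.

0.6138

Over the interval, μ = 8.5 × 0.5 = 4.25 (a 30-minute window = 0.5 hours).
The fourth arrival falls in the interval iff at least 4 events occur there: P(S_4 ≤ t) = P(N ≥ 4) = 1 − P(N ≤ 3) ≈ 0.6138.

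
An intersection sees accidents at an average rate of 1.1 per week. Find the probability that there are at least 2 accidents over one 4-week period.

0.9337

Over the interval, μ = 1.1 × 4 = 4.4 (a 4-week period = 4 weeks).
P(N ≥ 2) = 1 − P(N ≤ 1) = 1 − Σ_{j=0}^{1} e^(−μ) μ^j/j! ≈ 0.9337.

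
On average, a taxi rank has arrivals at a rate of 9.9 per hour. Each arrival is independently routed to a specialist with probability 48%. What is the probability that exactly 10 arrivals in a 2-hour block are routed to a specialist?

Thinning: the arrivals that are routed to a specialist themselves form a Poisson process with rate 0.48 × 9.9 = 4.752 per hour.
Over the interval, μ = 4.752 × 2 = 9.504 (a 2-hour block = 2 hours).
P(N = 10) = e^(−9.504) · 9.504^10/10! ≈ 0.1235.

0.1235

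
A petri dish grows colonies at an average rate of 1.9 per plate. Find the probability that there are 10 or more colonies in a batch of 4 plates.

0.2351

Over the interval, μ = 1.9 × 4 = 7.6 (a batch of 4 plates = 4 plates).
P(N ≥ 10) = 1 − P(N ≤ 9) = 1 − Σ_{j=0}^{9} e^(−μ) μ^j/j! ≈ 0.2351.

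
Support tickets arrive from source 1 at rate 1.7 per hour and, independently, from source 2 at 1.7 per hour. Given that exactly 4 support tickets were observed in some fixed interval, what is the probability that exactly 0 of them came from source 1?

Given the total, each event is independently from source 1 with probability p = λ_1/(λ_1+λ_2) = 1.7/3.4 = 0.5000.
So K ~ Binomial(4, 1.7/3.4): P(K = 0) = C(4,0) · (1.7/3.4)^0 · (1.7/3.4)^4 ≈ 0.0625.

0.0625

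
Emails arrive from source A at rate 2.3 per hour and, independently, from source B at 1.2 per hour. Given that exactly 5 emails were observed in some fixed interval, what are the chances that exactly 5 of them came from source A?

Given the total, each event is independently from source A with probability p = λ_A/(λ_A+λ_B) = 2.3/3.5 ≈ 0.6571.
So K ~ Binomial(5, 2.3/3.5): P(K = 5) = C(5,5) · (2.3/3.5)^5 · (1.2/3.5)^0 ≈ 0.1225.

0.1225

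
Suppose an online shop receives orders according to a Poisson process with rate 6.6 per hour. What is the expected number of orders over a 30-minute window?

3.3

E[N] = λt = 6.6 × 0.5 = 3.3 (a 30-minute window = 0.5 hours).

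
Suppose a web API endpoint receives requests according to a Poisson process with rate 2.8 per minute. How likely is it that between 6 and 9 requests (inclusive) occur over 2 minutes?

Over the interval, μ = 2.8 × 2 = 5.6 (2 minutes).
P(6 ≤ N ≤ 9) = Σ_{j=6}^{9} e^(−5.6) · 5.6^j/j! ≈ 0.4290.

0.4290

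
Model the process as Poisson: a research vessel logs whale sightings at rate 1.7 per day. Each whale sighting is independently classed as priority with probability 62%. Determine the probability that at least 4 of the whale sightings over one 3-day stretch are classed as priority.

0.3890

Thinning: the whale sightings that are classed as priority themselves form a Poisson process with rate 0.62 × 1.7 = 1.054 per day.
Over the interval, μ = 1.054 × 3 = 3.162 (a 3-day stretch = 3 days).
P(N ≥ 4) = 1 − P(N ≤ 3) ≈ 0.3890.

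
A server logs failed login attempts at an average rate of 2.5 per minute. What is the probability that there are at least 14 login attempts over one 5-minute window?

Over the interval, μ = 2.5 × 5 = 12.5 (a 5-minute window = 5 minutes).
P(N ≥ 14) = 1 − P(N ≤ 13) = 1 − Σ_{j=0}^{13} e^(−μ) μ^j/j! ≈ 0.3722.

0.3722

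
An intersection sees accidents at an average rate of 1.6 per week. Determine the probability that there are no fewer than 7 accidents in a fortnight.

0.0446

Over the interval, μ = 1.6 × 2 = 3.2 (a fortnight = 2 weeks).
P(N ≥ 7) = 1 − P(N ≤ 6) = 1 − Σ_{j=0}^{6} e^(−μ) μ^j/j! ≈ 0.0446.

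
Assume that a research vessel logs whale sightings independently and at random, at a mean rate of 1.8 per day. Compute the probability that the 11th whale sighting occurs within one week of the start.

Over the interval, μ = 1.8 × 7 = 12.6 (a week = 7 days).
The 11th arrival falls in the interval iff at least 11 events occur there: P(S_11 ≤ t) = P(N ≥ 11) = 1 − P(N ≤ 10) ≈ 0.7124.

0.7124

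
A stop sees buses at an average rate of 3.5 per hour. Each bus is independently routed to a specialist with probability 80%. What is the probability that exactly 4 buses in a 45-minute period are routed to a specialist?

Thinning: the buses that are routed to a specialist themselves form a Poisson process with rate 0.8 × 3.5 = 2.8 per hour.
Over the interval, μ = 2.8 × 0.75 = 2.1 (a 45-minute period = 0.75 hours).
P(N = 4) = e^(−2.1) · 2.1^4/4! ≈ 0.0992.

0.0992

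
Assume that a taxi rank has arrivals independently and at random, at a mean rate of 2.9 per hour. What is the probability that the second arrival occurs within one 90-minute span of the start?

Over the interval, μ = 2.9 × 1.5 = 4.35 (a 90-minute span = 1.5 hours).
The second arrival falls in the interval iff at least 2 events occur there: P(S_2 ≤ t) = P(N ≥ 2) = 1 − P(N ≤ 1) ≈ 0.9309.

0.9309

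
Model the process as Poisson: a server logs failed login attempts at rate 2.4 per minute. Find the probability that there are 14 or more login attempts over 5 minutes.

0.3185

Over the interval, μ = 2.4 × 5 = 12 (5 minutes).
P(N ≥ 14) = 1 − P(N ≤ 13) = 1 − Σ_{j=0}^{13} e^(−μ) μ^j/j! ≈ 0.3185.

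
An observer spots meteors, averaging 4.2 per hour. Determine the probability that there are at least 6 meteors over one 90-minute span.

Over the interval, μ = 4.2 × 1.5 = 6.3 (a 90-minute span = 1.5 hours).
P(N ≥ 6) = 1 − P(N ≤ 5) = 1 − Σ_{j=0}^{5} e^(−μ) μ^j/j! ≈ 0.6012.

0.6012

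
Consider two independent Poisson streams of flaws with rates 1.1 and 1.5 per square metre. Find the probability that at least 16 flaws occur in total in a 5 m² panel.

0.2364

Independent Poisson processes superpose: combined rate λ = 1.1 + 1.5 = 2.6 per square metre.
Over the interval, μ = 2.6 × 5 = 13 (a 5 m² panel = 5 square metres).
P(N ≥ 16) = 1 − P(N ≤ 15) ≈ 0.2364.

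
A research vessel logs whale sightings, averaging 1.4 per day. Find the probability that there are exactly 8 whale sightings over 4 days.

0.0887

Over the interval, μ = 1.4 × 4 = 5.6 (4 days).
P(N = 8) = e^(−μ) μ^8/8! = e^(−5.6) · 5.6^8/40320 ≈ 0.0887.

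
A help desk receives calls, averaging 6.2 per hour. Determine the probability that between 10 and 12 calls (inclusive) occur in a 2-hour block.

0.3211

Over the interval, μ = 6.2 × 2 = 12.4 (a 2-hour block = 2 hours).
P(10 ≤ N ≤ 12) = Σ_{j=10}^{12} e^(−12.4) · 12.4^j/j! ≈ 0.3211.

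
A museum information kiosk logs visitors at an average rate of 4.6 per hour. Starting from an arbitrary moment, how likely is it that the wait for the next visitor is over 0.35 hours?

The wait for the next event is exponential with rate λ = 4.6 per hour.
P(T > 0.35) = e^(−λt) = e^(−4.6 × 0.35) = e^(−1.61) ≈ 0.1999.

0.1999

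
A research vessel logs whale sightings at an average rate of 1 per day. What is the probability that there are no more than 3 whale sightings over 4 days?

Over the interval, μ = 1 × 4 = 4 (4 days).
P(N ≤ 3) = Σ_{j=0}^{3} e^(−μ) μ^j/j! ≈ 0.4335.

0.4335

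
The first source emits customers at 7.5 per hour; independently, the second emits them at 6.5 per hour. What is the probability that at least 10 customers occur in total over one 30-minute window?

Independent Poisson processes superpose: combined rate λ = 7.5 + 6.5 = 14 per hour.
Over the interval, μ = 14 × 0.5 = 7 (a 30-minute window = 0.5 hours).
P(N ≥ 10) = 1 − P(N ≤ 9) ≈ 0.1695.

0.1695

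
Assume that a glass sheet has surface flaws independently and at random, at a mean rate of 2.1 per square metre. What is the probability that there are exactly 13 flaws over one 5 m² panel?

0.0834

Over the interval, μ = 2.1 × 5 = 10.5 (a 5 m² panel = 5 square metres).
P(N = 13) = e^(−μ) μ^13/13! = e^(−10.5) · 10.5^13/6227020800 ≈ 0.0834.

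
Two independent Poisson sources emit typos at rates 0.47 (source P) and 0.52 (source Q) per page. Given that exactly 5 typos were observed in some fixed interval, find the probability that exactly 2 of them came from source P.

Given the total, each event is independently from source P with probability p = λ_P/(λ_P+λ_Q) = 0.47/0.99 ≈ 0.4747.
So K ~ Binomial(5, 0.47/0.99): P(K = 2) = C(5,2) · (0.47/0.99)^2 · (0.52/0.99)^3 ≈ 0.3266.

0.3266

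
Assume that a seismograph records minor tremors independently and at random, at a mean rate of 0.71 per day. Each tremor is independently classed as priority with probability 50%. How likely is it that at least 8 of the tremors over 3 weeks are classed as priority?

0.4688

Thinning: the tremors that are classed as priority themselves form a Poisson process with rate 0.5 × 0.71 = 0.355 per day.
Over the interval, μ = 0.355 × 21 = 7.455 (3 weeks = 21 days).
P(N ≥ 8) = 1 − P(N ≤ 7) ≈ 0.4688.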